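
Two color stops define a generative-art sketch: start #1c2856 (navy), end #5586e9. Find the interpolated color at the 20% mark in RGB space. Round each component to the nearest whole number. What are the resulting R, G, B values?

(39, 59, 115)

#1c2856 → (28, 40, 86); #5586e9 → (85, 134, 233).
20% corresponds to t = 0.2.
R = 28 + 0.2 × (85 − 28) = 28 + 0.2 × 57 = 39.4 → 39
G = 40 + 0.2 × (134 − 40) = 40 + 0.2 × 94 = 58.8 → 59
B = 86 + 0.2 × (233 − 86) = 86 + 0.2 × 147 = 115.4 → 115
So the blended color is (39, 59, 115), about #273b73.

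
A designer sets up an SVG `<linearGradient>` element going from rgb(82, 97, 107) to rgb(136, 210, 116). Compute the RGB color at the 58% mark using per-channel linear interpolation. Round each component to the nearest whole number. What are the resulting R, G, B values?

58% corresponds to t = 0.58.
R = 82 + 0.58 × (136 − 82) = 82 + 0.58 × 54 = 113.32 → 113
G = 97 + 0.58 × (210 − 97) = 97 + 0.58 × 113 = 162.54 → 163
B = 107 + 0.58 × (116 − 107) = 107 + 0.58 × 9 = 112.22 → 112
So the blended color is (113, 163, 112), about #71a370.

(113, 163, 112)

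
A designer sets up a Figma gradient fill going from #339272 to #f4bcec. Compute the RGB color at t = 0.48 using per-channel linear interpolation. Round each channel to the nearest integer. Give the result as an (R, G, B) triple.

#339272 → (51, 146, 114); #f4bcec → (244, 188, 236).
R = 51 + 0.48 × (244 − 51) = 51 + 0.48 × 193 = 143.64 → 144
G = 146 + 0.48 × (188 − 146) = 146 + 0.48 × 42 = 166.16 → 166
B = 114 + 0.48 × (236 − 114) = 114 + 0.48 × 122 = 172.56 → 173

(144, 166, 173)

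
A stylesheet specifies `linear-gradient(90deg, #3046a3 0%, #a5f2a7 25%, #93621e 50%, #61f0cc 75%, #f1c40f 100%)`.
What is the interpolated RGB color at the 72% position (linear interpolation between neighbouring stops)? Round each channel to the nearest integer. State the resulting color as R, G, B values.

72% lies between the 50% and 75% stops, so the local fraction is t = (72 − 50)/(75 − 50) = 22/25 ≈ 0.88.
#93621e → (147, 98, 30); #61f0cc → (97, 240, 204).
R = 147 + 0.88 × (97 − 147) = 103 → 103
G = 98 + 0.88 × (240 − 98) = 222.96 → 223
B = 30 + 0.88 × (204 − 30) = 183.12 → 183

(103, 223, 183)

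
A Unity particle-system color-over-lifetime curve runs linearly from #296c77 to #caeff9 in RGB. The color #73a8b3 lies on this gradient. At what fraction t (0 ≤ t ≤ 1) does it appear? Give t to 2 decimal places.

Invert the lerp on the R channel (largest span, 161): t = (115 − 41) / (202 − 41) = 74/161 = 0.45963.
Check on G: (168 − 108)/(239 − 108) = 0.458 ✓

0.46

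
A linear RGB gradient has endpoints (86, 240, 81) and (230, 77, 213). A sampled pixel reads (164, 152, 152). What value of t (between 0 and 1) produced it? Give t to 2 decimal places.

Invert the lerp on the G channel (largest span, 163): t = (152 − 240) / (77 − 240) = -88/-163 = 0.53988.
Check on R: (164 − 86)/(230 − 86) = 0.5417 ✓

0.54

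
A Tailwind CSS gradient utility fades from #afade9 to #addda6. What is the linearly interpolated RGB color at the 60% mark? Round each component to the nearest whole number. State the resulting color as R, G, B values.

(174, 202, 193)

#afade9 → (175, 173, 233); #addda6 → (173, 221, 166).
60% corresponds to t = 0.6.
R = 175 + 0.6 × (173 − 175) = 175 + 0.6 × -2 = 173.8 → 174
G = 173 + 0.6 × (221 − 173) = 173 + 0.6 × 48 = 201.8 → 202
B = 233 + 0.6 × (166 − 233) = 233 + 0.6 × -67 = 192.8 → 193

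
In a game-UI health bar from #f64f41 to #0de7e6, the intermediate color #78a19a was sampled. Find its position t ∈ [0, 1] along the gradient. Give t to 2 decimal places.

0.54

Invert the lerp on the R channel (largest span, 233): t = (120 − 246) / (13 − 246) = -126/-233 = 0.54077.
Check on G: (161 − 79)/(231 − 79) = 0.5395 ✓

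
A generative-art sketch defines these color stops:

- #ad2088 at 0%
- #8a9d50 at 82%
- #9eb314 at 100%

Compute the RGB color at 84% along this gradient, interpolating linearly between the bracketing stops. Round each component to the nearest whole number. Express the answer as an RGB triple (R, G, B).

(140, 159, 73)

84% lies between the 82% and 100% stops, so the local fraction is t = (84 − 82)/(100 − 82) = 2/18 ≈ 0.1111.
#8a9d50 → (138, 157, 80); #9eb314 → (158, 179, 20).
R = 138 + 0.1111 × (158 − 138) = 140.222 → 140
G = 157 + 0.1111 × (179 − 157) = 159.444 → 159
B = 80 + 0.1111 × (20 − 80) = 73.334 → 73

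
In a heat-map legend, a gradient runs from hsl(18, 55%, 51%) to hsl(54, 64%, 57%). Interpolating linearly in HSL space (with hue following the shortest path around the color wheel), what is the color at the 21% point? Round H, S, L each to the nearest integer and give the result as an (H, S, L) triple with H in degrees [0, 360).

(26, 57, 52)

Hue arc: Δh = 54 − 18 = 36° (|Δh| ≤ 180, already the shorter path).
H = 18 + 0.21 × (36) = 25.56 → 26°
S = 55 + 0.21 × (64 − 55) = 56.89 → 57%
L = 51 + 0.21 × (57 − 51) = 52.26 → 52%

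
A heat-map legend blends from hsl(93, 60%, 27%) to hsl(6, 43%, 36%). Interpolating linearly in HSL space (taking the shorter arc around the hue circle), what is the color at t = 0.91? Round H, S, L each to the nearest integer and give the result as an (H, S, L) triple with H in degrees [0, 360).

(14, 45, 35)

Hue arc: Δh = 6 − 93 = -87° (|Δh| ≤ 180, already the shorter path).
H = 93 + 0.91 × (-87) = 13.83 → 14°
S = 60 + 0.91 × (43 − 60) = 44.53 → 45%
L = 27 + 0.91 × (36 − 27) = 35.19 → 35%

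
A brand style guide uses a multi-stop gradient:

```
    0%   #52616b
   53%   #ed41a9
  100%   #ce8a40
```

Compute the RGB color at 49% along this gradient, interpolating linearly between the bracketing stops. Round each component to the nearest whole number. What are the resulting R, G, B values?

(225, 67, 164)

49% lies between the 0% and 53% stops, so the local fraction is t = (49 − 0)/(53 − 0) = 49/53 ≈ 0.9245.
#52616b → (82, 97, 107); #ed41a9 → (237, 65, 169).
R = 82 + 0.9245 × (237 − 82) = 225.297 → 225
G = 97 + 0.9245 × (65 − 97) = 67.416 → 67
B = 107 + 0.9245 × (169 − 107) = 164.319 → 164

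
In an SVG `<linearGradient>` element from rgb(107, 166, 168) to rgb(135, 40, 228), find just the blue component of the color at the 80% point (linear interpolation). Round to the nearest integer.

B = 168 + 0.8 × (228 − 168) = 216 → 216

216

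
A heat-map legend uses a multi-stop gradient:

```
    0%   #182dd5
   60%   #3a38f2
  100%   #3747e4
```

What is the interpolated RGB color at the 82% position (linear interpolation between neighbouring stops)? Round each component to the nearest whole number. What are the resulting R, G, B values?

(56, 64, 234)

82% lies between the 60% and 100% stops, so the local fraction is t = (82 − 60)/(100 − 60) = 22/40 ≈ 0.55.
#3a38f2 → (58, 56, 242); #3747e4 → (55, 71, 228).
R = 58 + 0.55 × (55 − 58) = 56.35 → 56
G = 56 + 0.55 × (71 − 56) = 64.25 → 64
B = 242 + 0.55 × (228 − 242) = 234.3 → 234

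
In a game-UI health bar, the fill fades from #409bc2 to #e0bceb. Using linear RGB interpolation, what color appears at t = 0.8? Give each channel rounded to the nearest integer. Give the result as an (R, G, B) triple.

(192, 181, 227)

#409bc2 → (64, 155, 194); #e0bceb → (224, 188, 235).
R = 64 + 0.8 × (224 − 64) = 64 + 0.8 × 160 = 192 → 192
G = 155 + 0.8 × (188 − 155) = 155 + 0.8 × 33 = 181.4 → 181
B = 194 + 0.8 × (235 − 194) = 194 + 0.8 × 41 = 226.8 → 227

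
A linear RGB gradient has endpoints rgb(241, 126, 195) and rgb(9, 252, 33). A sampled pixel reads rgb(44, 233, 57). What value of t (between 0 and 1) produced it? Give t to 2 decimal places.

Invert the lerp on the R channel (largest span, 232): t = (44 − 241) / (9 − 241) = -197/-232 = 0.84914.
Check on G: (233 − 126)/(252 − 126) = 0.8492 ✓

0.85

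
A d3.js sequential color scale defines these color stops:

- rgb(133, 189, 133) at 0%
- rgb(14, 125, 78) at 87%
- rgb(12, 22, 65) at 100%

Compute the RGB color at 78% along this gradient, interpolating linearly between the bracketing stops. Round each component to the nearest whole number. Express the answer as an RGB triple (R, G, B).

78% lies between the 0% and 87% stops, so the local fraction is t = (78 − 0)/(87 − 0) = 78/87 ≈ 0.8966.
R = 133 + 0.8966 × (14 − 133) = 26.305 → 26
G = 189 + 0.8966 × (125 − 189) = 131.618 → 132
B = 133 + 0.8966 × (78 − 133) = 83.687 → 84

(26, 132, 84)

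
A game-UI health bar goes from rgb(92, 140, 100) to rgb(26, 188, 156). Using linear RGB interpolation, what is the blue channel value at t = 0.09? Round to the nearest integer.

B = 100 + 0.09 × (156 − 100) = 105.04 → 105

105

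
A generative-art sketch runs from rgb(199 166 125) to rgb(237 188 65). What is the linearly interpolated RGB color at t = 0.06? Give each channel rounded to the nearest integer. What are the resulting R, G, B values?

R = 199 + 0.06 × (237 − 199) = 199 + 0.06 × 38 = 201.28 → 201
G = 166 + 0.06 × (188 − 166) = 166 + 0.06 × 22 = 167.32 → 167
B = 125 + 0.06 × (65 − 125) = 125 + 0.06 × -60 = 121.4 → 121

(201, 167, 121)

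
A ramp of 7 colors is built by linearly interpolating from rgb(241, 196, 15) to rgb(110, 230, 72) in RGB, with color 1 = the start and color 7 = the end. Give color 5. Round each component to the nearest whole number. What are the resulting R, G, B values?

With 7 swatches and endpoints inclusive, swatch 5 sits at t = (5 − 1)/(7 − 1) = 4/6 ≈ 0.6667.
R = 241 + 0.6667 × (110 − 241) = 153.662 → 154
G = 196 + 0.6667 × (230 − 196) = 218.668 → 219
B = 15 + 0.6667 × (72 − 15) = 53.002 → 53

(154, 219, 53)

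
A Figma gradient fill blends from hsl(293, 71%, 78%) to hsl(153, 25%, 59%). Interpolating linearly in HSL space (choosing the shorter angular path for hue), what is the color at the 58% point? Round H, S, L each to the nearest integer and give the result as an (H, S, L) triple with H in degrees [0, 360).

Hue arc: Δh = 153 − 293 = -140° (|Δh| ≤ 180, already the shorter path).
H = 293 + 0.58 × (-140) = 211.8 → 212°
S = 71 + 0.58 × (25 − 71) = 44.32 → 44%
L = 78 + 0.58 × (59 − 78) = 66.98 → 67%

(212, 44, 67)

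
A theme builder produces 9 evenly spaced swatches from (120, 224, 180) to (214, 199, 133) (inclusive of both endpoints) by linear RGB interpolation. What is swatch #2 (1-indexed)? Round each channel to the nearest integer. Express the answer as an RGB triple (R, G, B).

With 9 swatches and endpoints inclusive, swatch 2 sits at t = (2 − 1)/(9 − 1) = 1/8 ≈ 0.125.
R = 120 + 0.125 × (214 − 120) = 131.75 → 132
G = 224 + 0.125 × (199 − 224) = 220.875 → 221
B = 180 + 0.125 × (133 − 180) = 174.125 → 174

(132, 221, 174)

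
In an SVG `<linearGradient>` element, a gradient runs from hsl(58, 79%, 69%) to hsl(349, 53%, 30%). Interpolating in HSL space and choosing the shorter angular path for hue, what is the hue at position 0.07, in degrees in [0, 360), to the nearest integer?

53

Hue: 349 − 58 = 291°, but |291| > 180 so the shorter arc goes the other way: Δh = 291 − 360 = -69°.
H = 58 + 0.07 × (-69) = 53.17 → 53°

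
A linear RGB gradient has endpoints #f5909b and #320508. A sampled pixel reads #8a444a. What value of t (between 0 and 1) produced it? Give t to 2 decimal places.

0.55

Invert the lerp on the R channel (largest span, 195): t = (138 − 245) / (50 − 245) = -107/-195 = 0.54872.
Check on G: (68 − 144)/(5 − 144) = 0.5468 ✓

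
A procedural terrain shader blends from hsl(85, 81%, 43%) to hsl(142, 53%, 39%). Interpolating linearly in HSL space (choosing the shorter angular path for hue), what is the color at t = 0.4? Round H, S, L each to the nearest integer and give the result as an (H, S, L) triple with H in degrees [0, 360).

Hue arc: Δh = 142 − 85 = 57° (|Δh| ≤ 180, already the shorter path).
H = 85 + 0.4 × (57) = 107.8 → 108°
S = 81 + 0.4 × (53 − 81) = 69.8 → 70%
L = 43 + 0.4 × (39 − 43) = 41.4 → 41%

(108, 70, 41)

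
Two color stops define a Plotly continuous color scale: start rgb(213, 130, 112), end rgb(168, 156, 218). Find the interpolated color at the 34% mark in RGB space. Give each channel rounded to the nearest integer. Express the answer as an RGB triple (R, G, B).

34% corresponds to t = 0.34.
R = 213 + 0.34 × (168 − 213) = 213 + 0.34 × -45 = 197.7 → 198
G = 130 + 0.34 × (156 − 130) = 130 + 0.34 × 26 = 138.84 → 139
B = 112 + 0.34 × (218 − 112) = 112 + 0.34 × 106 = 148.04 → 148

(198, 139, 148)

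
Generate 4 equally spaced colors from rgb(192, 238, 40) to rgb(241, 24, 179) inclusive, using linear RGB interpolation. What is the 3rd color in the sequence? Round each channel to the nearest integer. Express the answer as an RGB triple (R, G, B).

With 4 swatches and endpoints inclusive, swatch 3 sits at t = (3 − 1)/(4 − 1) = 2/3 ≈ 0.6667.
R = 192 + 0.6667 × (241 − 192) = 224.668 → 225
G = 238 + 0.6667 × (24 − 238) = 95.326 → 95
B = 40 + 0.6667 × (179 − 40) = 132.671 → 133

(225, 95, 133)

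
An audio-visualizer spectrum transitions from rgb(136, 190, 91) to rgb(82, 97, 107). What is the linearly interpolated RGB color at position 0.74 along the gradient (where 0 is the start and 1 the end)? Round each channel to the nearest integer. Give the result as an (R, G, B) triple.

R = 136 + 0.74 × (82 − 136) = 136 + 0.74 × -54 = 96.04 → 96
G = 190 + 0.74 × (97 − 190) = 190 + 0.74 × -93 = 121.18 → 121
B = 91 + 0.74 × (107 − 91) = 91 + 0.74 × 16 = 102.84 → 103

(96, 121, 103)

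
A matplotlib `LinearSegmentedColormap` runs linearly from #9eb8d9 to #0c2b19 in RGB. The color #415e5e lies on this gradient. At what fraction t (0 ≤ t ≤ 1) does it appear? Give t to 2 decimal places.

0.64

Invert the lerp on the B channel (largest span, 192): t = (94 − 217) / (25 − 217) = -123/-192 = 0.64062.
Check on R: (65 − 158)/(12 − 158) = 0.637 ✓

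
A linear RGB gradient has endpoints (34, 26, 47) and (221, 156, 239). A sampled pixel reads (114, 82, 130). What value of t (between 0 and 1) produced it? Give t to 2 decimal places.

0.43

Invert the lerp on the B channel (largest span, 192): t = (130 − 47) / (239 − 47) = 83/192 = 0.43229.
Check on R: (114 − 34)/(221 − 34) = 0.4278 ✓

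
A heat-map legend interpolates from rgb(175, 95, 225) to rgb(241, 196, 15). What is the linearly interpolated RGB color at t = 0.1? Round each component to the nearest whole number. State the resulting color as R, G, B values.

R = 175 + 0.1 × (241 − 175) = 175 + 0.1 × 66 = 181.6 → 182
G = 95 + 0.1 × (196 − 95) = 95 + 0.1 × 101 = 105.1 → 105
B = 225 + 0.1 × (15 − 225) = 225 + 0.1 × -210 = 204 → 204

(182, 105, 204)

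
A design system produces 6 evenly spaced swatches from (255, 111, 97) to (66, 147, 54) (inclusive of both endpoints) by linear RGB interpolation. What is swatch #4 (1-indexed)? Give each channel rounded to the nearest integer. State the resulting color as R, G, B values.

With 6 swatches and endpoints inclusive, swatch 4 sits at t = (4 − 1)/(6 − 1) = 3/5 ≈ 0.6.
R = 255 + 0.6 × (66 − 255) = 141.6 → 142
G = 111 + 0.6 × (147 − 111) = 132.6 → 133
B = 97 + 0.6 × (54 − 97) = 71.2 → 71

(142, 133, 71)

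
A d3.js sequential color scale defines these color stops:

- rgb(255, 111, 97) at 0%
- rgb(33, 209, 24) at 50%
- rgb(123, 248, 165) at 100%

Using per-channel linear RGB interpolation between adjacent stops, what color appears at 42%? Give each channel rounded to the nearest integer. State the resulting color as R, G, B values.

(69, 193, 36)

42% lies between the 0% and 50% stops, so the local fraction is t = (42 − 0)/(50 − 0) = 42/50 ≈ 0.84.
R = 255 + 0.84 × (33 − 255) = 68.52 → 69
G = 111 + 0.84 × (209 − 111) = 193.32 → 193
B = 97 + 0.84 × (24 − 97) = 35.68 → 36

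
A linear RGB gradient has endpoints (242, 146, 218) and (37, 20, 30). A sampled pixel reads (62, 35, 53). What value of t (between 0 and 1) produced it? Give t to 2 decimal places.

0.88

Invert the lerp on the R channel (largest span, 205): t = (62 − 242) / (37 − 242) = -180/-205 = 0.87805.
Check on G: (35 − 146)/(20 − 146) = 0.881 ✓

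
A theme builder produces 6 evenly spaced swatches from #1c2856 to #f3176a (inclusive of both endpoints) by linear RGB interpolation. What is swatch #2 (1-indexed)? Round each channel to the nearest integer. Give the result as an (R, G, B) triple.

(71, 37, 90)

With 6 swatches and endpoints inclusive, swatch 2 sits at t = (2 − 1)/(6 − 1) = 1/5 ≈ 0.2.
#1c2856 → (28, 40, 86); #f3176a → (243, 23, 106).
R = 28 + 0.2 × (243 − 28) = 71 → 71
G = 40 + 0.2 × (23 − 40) = 36.6 → 37
B = 86 + 0.2 × (106 − 86) = 90 → 90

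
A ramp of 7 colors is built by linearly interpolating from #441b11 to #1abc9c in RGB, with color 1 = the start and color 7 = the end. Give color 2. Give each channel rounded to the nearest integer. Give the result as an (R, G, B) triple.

(61, 54, 40)

With 7 swatches and endpoints inclusive, swatch 2 sits at t = (2 − 1)/(7 − 1) = 1/6 ≈ 0.1667.
#441b11 → (68, 27, 17); #1abc9c → (26, 188, 156).
R = 68 + 0.1667 × (26 − 68) = 60.999 → 61
G = 27 + 0.1667 × (188 − 27) = 53.839 → 54
B = 17 + 0.1667 × (156 − 17) = 40.171 → 40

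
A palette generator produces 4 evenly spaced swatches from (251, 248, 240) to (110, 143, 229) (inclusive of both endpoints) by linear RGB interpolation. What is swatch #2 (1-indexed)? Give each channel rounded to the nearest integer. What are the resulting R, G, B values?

With 4 swatches and endpoints inclusive, swatch 2 sits at t = (2 − 1)/(4 − 1) = 1/3 ≈ 0.3333.
R = 251 + 0.3333 × (110 − 251) = 204.005 → 204
G = 248 + 0.3333 × (143 − 248) = 213.004 → 213
B = 240 + 0.3333 × (229 − 240) = 236.334 → 236

(204, 213, 236)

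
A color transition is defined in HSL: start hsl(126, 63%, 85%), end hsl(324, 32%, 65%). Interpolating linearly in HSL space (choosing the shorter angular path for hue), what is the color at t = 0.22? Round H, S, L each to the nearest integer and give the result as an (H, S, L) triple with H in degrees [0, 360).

(90, 56, 81)

Hue: 324 − 126 = 198°, but |198| > 180 so the shorter arc goes the other way: Δh = 198 − 360 = -162°.
H = 126 + 0.22 × (-162) = 90.36 → 90°
S = 63 + 0.22 × (32 − 63) = 56.18 → 56%
L = 85 + 0.22 × (65 − 85) = 80.6 → 81%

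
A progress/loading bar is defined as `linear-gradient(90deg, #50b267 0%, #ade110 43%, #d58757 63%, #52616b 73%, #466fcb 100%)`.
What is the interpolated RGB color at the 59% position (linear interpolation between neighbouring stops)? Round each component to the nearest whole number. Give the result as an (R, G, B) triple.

(205, 153, 73)

59% lies between the 43% and 63% stops, so the local fraction is t = (59 − 43)/(63 − 43) = 16/20 ≈ 0.8.
#ade110 → (173, 225, 16); #d58757 → (213, 135, 87).
R = 173 + 0.8 × (213 − 173) = 205 → 205
G = 225 + 0.8 × (135 − 225) = 153 → 153
B = 16 + 0.8 × (87 − 16) = 72.8 → 73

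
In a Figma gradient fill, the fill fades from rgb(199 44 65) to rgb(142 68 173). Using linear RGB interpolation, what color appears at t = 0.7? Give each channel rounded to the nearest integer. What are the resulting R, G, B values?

(159, 61, 141)

R = 199 + 0.7 × (142 − 199) = 199 + 0.7 × -57 = 159.1 → 159
G = 44 + 0.7 × (68 − 44) = 44 + 0.7 × 24 = 60.8 → 61
B = 65 + 0.7 × (173 − 65) = 65 + 0.7 × 108 = 140.6 → 141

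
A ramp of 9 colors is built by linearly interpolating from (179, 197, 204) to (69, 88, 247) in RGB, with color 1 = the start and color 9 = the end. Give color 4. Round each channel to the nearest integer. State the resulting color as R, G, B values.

(138, 156, 220)

With 9 swatches and endpoints inclusive, swatch 4 sits at t = (4 − 1)/(9 − 1) = 3/8 ≈ 0.375.
R = 179 + 0.375 × (69 − 179) = 137.75 → 138
G = 197 + 0.375 × (88 − 197) = 156.125 → 156
B = 204 + 0.375 × (247 − 204) = 220.125 → 220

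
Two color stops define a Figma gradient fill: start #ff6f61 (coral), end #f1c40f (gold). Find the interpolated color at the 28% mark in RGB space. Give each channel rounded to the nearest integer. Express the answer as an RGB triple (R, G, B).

#ff6f61 → (255, 111, 97); #f1c40f → (241, 196, 15).
28% corresponds to t = 0.28.
R = 255 + 0.28 × (241 − 255) = 255 + 0.28 × -14 = 251.08 → 251
G = 111 + 0.28 × (196 − 111) = 111 + 0.28 × 85 = 134.8 → 135
B = 97 + 0.28 × (15 − 97) = 97 + 0.28 × -82 = 74.04 → 74
So the blended color is (251, 135, 74), about #fb874a.

(251, 135, 74)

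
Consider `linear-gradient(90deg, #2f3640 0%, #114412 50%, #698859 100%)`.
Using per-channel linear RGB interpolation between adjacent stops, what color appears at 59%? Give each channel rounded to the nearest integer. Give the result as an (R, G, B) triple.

(33, 80, 31)

59% lies between the 50% and 100% stops, so the local fraction is t = (59 − 50)/(100 − 50) = 9/50 ≈ 0.18.
#114412 → (17, 68, 18); #698859 → (105, 136, 89).
R = 17 + 0.18 × (105 − 17) = 32.84 → 33
G = 68 + 0.18 × (136 − 68) = 80.24 → 80
B = 18 + 0.18 × (89 − 18) = 30.78 → 31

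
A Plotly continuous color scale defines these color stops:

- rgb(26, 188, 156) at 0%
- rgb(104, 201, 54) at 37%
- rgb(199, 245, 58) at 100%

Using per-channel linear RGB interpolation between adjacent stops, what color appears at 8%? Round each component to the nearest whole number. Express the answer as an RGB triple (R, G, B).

(43, 191, 134)

8% lies between the 0% and 37% stops, so the local fraction is t = (8 − 0)/(37 − 0) = 8/37 ≈ 0.2162.
R = 26 + 0.2162 × (104 − 26) = 42.864 → 43
G = 188 + 0.2162 × (201 − 188) = 190.811 → 191
B = 156 + 0.2162 × (54 − 156) = 133.948 → 134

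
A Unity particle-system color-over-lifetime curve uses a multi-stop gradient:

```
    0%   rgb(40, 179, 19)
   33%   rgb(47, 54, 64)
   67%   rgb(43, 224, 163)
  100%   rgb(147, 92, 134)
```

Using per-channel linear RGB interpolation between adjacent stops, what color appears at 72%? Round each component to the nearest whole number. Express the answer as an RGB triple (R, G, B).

72% lies between the 67% and 100% stops, so the local fraction is t = (72 − 67)/(100 − 67) = 5/33 ≈ 0.1515.
R = 43 + 0.1515 × (147 − 43) = 58.756 → 59
G = 224 + 0.1515 × (92 − 224) = 204.002 → 204
B = 163 + 0.1515 × (134 − 163) = 158.607 → 159

(59, 204, 159)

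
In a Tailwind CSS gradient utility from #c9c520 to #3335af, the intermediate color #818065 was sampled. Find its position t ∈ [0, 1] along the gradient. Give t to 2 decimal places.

Invert the lerp on the R channel (largest span, 150): t = (129 − 201) / (51 − 201) = -72/-150 = 0.48.
Check on G: (128 − 197)/(53 − 197) = 0.4792 ✓

0.48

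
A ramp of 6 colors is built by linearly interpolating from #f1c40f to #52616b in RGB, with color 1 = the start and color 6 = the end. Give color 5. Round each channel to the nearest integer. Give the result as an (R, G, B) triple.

With 6 swatches and endpoints inclusive, swatch 5 sits at t = (5 − 1)/(6 − 1) = 4/5 ≈ 0.8.
#f1c40f → (241, 196, 15); #52616b → (82, 97, 107).
R = 241 + 0.8 × (82 − 241) = 113.8 → 114
G = 196 + 0.8 × (97 − 196) = 116.8 → 117
B = 15 + 0.8 × (107 − 15) = 88.6 → 89

(114, 117, 89)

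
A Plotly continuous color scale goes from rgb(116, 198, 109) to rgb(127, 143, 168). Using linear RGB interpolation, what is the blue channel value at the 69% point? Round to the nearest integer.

150

B = 109 + 0.69 × (168 − 109) = 149.71 → 150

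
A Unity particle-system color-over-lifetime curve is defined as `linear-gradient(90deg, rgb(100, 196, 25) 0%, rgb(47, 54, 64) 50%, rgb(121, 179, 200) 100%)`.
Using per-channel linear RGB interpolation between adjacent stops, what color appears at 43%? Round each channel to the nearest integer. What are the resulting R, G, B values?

43% lies between the 0% and 50% stops, so the local fraction is t = (43 − 0)/(50 − 0) = 43/50 ≈ 0.86.
R = 100 + 0.86 × (47 − 100) = 54.42 → 54
G = 196 + 0.86 × (54 − 196) = 73.88 → 74
B = 25 + 0.86 × (64 − 25) = 58.54 → 59

(54, 74, 59)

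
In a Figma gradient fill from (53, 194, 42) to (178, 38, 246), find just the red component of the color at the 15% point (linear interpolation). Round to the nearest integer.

72

R = 53 + 0.15 × (178 − 53) = 71.75 → 72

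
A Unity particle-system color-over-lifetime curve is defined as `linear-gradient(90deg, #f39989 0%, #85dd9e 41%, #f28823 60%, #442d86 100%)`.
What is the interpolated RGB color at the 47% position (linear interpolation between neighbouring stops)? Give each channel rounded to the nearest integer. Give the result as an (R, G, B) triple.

47% lies between the 41% and 60% stops, so the local fraction is t = (47 − 41)/(60 − 41) = 6/19 ≈ 0.3158.
#85dd9e → (133, 221, 158); #f28823 → (242, 136, 35).
R = 133 + 0.3158 × (242 − 133) = 167.422 → 167
G = 221 + 0.3158 × (136 − 221) = 194.157 → 194
B = 158 + 0.3158 × (35 − 158) = 119.157 → 119

(167, 194, 119)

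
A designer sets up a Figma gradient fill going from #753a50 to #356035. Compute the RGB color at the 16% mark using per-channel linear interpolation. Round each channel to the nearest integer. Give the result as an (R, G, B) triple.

#753a50 → (117, 58, 80); #356035 → (53, 96, 53).
16% corresponds to t = 0.16.
R = 117 + 0.16 × (53 − 117) = 117 + 0.16 × -64 = 106.76 → 107
G = 58 + 0.16 × (96 − 58) = 58 + 0.16 × 38 = 64.08 → 64
B = 80 + 0.16 × (53 − 80) = 80 + 0.16 × -27 = 75.68 → 76
So the blended color is (107, 64, 76), about #6b404c.

(107, 64, 76)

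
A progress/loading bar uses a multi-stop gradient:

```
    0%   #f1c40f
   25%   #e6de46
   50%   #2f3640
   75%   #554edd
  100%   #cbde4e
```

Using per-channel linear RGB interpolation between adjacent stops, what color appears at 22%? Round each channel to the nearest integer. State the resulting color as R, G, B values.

(231, 219, 63)

22% lies between the 0% and 25% stops, so the local fraction is t = (22 − 0)/(25 − 0) = 22/25 ≈ 0.88.
#f1c40f → (241, 196, 15); #e6de46 → (230, 222, 70).
R = 241 + 0.88 × (230 − 241) = 231.32 → 231
G = 196 + 0.88 × (222 − 196) = 218.88 → 219
B = 15 + 0.88 × (70 − 15) = 63.4 → 63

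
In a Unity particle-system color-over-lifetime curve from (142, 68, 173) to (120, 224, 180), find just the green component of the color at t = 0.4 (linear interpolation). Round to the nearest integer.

G = 68 + 0.4 × (224 − 68) = 130.4 → 130

130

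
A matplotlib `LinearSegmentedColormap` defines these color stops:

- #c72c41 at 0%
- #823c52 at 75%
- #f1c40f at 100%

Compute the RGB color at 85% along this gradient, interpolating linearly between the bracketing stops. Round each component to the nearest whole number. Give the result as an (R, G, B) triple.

(174, 114, 55)

85% lies between the 75% and 100% stops, so the local fraction is t = (85 − 75)/(100 − 75) = 10/25 ≈ 0.4.
#823c52 → (130, 60, 82); #f1c40f → (241, 196, 15).
R = 130 + 0.4 × (241 − 130) = 174.4 → 174
G = 60 + 0.4 × (196 − 60) = 114.4 → 114
B = 82 + 0.4 × (15 − 82) = 55.2 → 55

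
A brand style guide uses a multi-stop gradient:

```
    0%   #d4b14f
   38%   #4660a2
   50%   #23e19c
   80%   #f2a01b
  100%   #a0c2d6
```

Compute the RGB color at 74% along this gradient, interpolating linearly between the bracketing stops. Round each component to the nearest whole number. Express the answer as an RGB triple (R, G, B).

74% lies between the 50% and 80% stops, so the local fraction is t = (74 − 50)/(80 − 50) = 24/30 ≈ 0.8.
#23e19c → (35, 225, 156); #f2a01b → (242, 160, 27).
R = 35 + 0.8 × (242 − 35) = 200.6 → 201
G = 225 + 0.8 × (160 − 225) = 173 → 173
B = 156 + 0.8 × (27 − 156) = 52.8 → 53

(201, 173, 53)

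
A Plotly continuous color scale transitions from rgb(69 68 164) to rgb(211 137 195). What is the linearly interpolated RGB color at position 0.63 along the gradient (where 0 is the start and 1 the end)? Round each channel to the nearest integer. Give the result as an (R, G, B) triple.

(158, 111, 184)

R = 69 + 0.63 × (211 − 69) = 69 + 0.63 × 142 = 158.46 → 158
G = 68 + 0.63 × (137 − 68) = 68 + 0.63 × 69 = 111.47 → 111
B = 164 + 0.63 × (195 − 164) = 164 + 0.63 × 31 = 183.53 → 184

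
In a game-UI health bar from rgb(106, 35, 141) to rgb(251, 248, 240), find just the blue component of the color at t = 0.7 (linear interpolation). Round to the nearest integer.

210

B = 141 + 0.7 × (240 − 141) = 210.3 → 210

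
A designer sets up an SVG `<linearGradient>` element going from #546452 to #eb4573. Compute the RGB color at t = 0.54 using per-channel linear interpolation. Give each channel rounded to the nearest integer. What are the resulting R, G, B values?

(166, 83, 100)

#546452 → (84, 100, 82); #eb4573 → (235, 69, 115).
R = 84 + 0.54 × (235 − 84) = 84 + 0.54 × 151 = 165.54 → 166
G = 100 + 0.54 × (69 − 100) = 100 + 0.54 × -31 = 83.26 → 83
B = 82 + 0.54 × (115 − 82) = 82 + 0.54 × 33 = 99.82 → 100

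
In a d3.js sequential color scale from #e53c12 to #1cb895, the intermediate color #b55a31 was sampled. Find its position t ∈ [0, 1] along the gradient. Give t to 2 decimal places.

0.24

Invert the lerp on the R channel (largest span, 201): t = (181 − 229) / (28 − 229) = -48/-201 = 0.23881.
Check on G: (90 − 60)/(184 − 60) = 0.2419 ✓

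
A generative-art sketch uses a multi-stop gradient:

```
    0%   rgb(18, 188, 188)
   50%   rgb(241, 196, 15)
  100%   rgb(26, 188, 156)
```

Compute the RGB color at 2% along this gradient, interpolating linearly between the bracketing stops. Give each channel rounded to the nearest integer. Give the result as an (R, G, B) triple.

(27, 188, 181)

2% lies between the 0% and 50% stops, so the local fraction is t = (2 − 0)/(50 − 0) = 2/50 ≈ 0.04.
R = 18 + 0.04 × (241 − 18) = 26.92 → 27
G = 188 + 0.04 × (196 − 188) = 188.32 → 188
B = 188 + 0.04 × (15 − 188) = 181.08 → 181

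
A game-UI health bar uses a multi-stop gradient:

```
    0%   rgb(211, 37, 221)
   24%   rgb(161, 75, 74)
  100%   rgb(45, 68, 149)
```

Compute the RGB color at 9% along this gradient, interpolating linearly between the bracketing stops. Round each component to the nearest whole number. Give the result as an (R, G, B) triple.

(192, 51, 166)

9% lies between the 0% and 24% stops, so the local fraction is t = (9 − 0)/(24 − 0) = 9/24 ≈ 0.375.
R = 211 + 0.375 × (161 − 211) = 192.25 → 192
G = 37 + 0.375 × (75 − 37) = 51.25 → 51
B = 221 + 0.375 × (74 − 221) = 165.875 → 166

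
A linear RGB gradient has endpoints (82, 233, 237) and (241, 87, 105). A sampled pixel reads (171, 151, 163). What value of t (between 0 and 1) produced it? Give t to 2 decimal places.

0.56

Invert the lerp on the R channel (largest span, 159): t = (171 − 82) / (241 − 82) = 89/159 = 0.55975.
Check on G: (151 − 233)/(87 − 233) = 0.5616 ✓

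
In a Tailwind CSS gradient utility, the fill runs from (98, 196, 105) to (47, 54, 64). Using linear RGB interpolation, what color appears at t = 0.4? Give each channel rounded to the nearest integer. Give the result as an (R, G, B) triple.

R = 98 + 0.4 × (47 − 98) = 98 + 0.4 × -51 = 77.6 → 78
G = 196 + 0.4 × (54 − 196) = 196 + 0.4 × -142 = 139.2 → 139
B = 105 + 0.4 × (64 − 105) = 105 + 0.4 × -41 = 88.6 → 89

(78, 139, 89)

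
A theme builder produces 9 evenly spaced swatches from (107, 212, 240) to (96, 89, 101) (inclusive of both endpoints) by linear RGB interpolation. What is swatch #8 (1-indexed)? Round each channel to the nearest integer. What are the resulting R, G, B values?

With 9 swatches and endpoints inclusive, swatch 8 sits at t = (8 − 1)/(9 − 1) = 7/8 ≈ 0.875.
R = 107 + 0.875 × (96 − 107) = 97.375 → 97
G = 212 + 0.875 × (89 − 212) = 104.375 → 104
B = 240 + 0.875 × (101 − 240) = 118.375 → 118

(97, 104, 118)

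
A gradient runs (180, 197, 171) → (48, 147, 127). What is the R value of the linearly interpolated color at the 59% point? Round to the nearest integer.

102

R = 180 + 0.59 × (48 − 180) = 102.12 → 102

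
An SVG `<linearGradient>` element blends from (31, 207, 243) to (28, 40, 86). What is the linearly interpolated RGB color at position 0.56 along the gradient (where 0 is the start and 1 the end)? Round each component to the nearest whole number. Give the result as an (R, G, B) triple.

R = 31 + 0.56 × (28 − 31) = 31 + 0.56 × -3 = 29.32 → 29
G = 207 + 0.56 × (40 − 207) = 207 + 0.56 × -167 = 113.48 → 113
B = 243 + 0.56 × (86 − 243) = 243 + 0.56 × -157 = 155.08 → 155

(29, 113, 155)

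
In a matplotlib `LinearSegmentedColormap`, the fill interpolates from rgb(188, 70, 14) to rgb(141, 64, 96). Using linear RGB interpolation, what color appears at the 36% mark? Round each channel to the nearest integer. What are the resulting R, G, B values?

(171, 68, 44)

36% corresponds to t = 0.36.
R = 188 + 0.36 × (141 − 188) = 188 + 0.36 × -47 = 171.08 → 171
G = 70 + 0.36 × (64 − 70) = 70 + 0.36 × -6 = 67.84 → 68
B = 14 + 0.36 × (96 − 14) = 14 + 0.36 × 82 = 43.52 → 44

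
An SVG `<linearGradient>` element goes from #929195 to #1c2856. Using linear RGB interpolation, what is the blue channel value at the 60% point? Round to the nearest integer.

B₁ = 149 (from #929195), B₂ = 86 (from #1c2856).
B = 149 + 0.6 × (86 − 149) = 111.2 → 111

111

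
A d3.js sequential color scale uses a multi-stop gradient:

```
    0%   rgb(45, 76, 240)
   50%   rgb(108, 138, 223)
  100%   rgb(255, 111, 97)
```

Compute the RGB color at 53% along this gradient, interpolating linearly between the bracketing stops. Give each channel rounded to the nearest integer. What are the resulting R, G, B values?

(117, 136, 215)

53% lies between the 50% and 100% stops, so the local fraction is t = (53 − 50)/(100 − 50) = 3/50 ≈ 0.06.
R = 108 + 0.06 × (255 − 108) = 116.82 → 117
G = 138 + 0.06 × (111 − 138) = 136.38 → 136
B = 223 + 0.06 × (97 − 223) = 215.44 → 215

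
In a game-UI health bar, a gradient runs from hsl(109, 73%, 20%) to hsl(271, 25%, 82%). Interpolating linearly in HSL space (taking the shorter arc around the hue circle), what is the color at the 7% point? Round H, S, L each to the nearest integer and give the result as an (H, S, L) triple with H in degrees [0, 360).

(120, 70, 24)

Hue arc: Δh = 271 − 109 = 162° (|Δh| ≤ 180, already the shorter path).
H = 109 + 0.07 × (162) = 120.34 → 120°
S = 73 + 0.07 × (25 − 73) = 69.64 → 70%
L = 20 + 0.07 × (82 − 20) = 24.34 → 24%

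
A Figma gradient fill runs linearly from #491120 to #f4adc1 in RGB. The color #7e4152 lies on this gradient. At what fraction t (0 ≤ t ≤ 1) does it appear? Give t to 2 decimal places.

0.31

Invert the lerp on the R channel (largest span, 171): t = (126 − 73) / (244 − 73) = 53/171 = 0.30994.
Check on G: (65 − 17)/(173 − 17) = 0.3077 ✓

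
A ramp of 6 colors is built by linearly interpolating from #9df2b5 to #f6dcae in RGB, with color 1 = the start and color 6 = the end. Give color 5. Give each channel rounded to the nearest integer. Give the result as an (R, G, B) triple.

(228, 224, 175)

With 6 swatches and endpoints inclusive, swatch 5 sits at t = (5 − 1)/(6 − 1) = 4/5 ≈ 0.8.
#9df2b5 → (157, 242, 181); #f6dcae → (246, 220, 174).
R = 157 + 0.8 × (246 − 157) = 228.2 → 228
G = 242 + 0.8 × (220 − 242) = 224.4 → 224
B = 181 + 0.8 × (174 − 181) = 175.4 → 175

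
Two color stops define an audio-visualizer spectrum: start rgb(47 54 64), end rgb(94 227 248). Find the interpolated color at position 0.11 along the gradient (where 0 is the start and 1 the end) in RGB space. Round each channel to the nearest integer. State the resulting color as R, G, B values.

(52, 73, 84)

R = 47 + 0.11 × (94 − 47) = 47 + 0.11 × 47 = 52.17 → 52
G = 54 + 0.11 × (227 − 54) = 54 + 0.11 × 173 = 73.03 → 73
B = 64 + 0.11 × (248 − 64) = 64 + 0.11 × 184 = 84.24 → 84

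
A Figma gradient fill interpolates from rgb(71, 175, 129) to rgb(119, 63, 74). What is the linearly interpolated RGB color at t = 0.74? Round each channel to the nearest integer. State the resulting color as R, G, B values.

(107, 92, 88)

R = 71 + 0.74 × (119 − 71) = 71 + 0.74 × 48 = 106.52 → 107
G = 175 + 0.74 × (63 − 175) = 175 + 0.74 × -112 = 92.12 → 92
B = 129 + 0.74 × (74 − 129) = 129 + 0.74 × -55 = 88.3 → 88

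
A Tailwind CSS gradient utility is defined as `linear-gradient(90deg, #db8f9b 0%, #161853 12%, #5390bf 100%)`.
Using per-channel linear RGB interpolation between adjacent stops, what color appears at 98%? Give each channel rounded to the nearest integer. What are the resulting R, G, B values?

98% lies between the 12% and 100% stops, so the local fraction is t = (98 − 12)/(100 − 12) = 86/88 ≈ 0.9773.
#161853 → (22, 24, 83); #5390bf → (83, 144, 191).
R = 22 + 0.9773 × (83 − 22) = 81.615 → 82
G = 24 + 0.9773 × (144 − 24) = 141.276 → 141
B = 83 + 0.9773 × (191 − 83) = 188.548 → 189

(82, 141, 189)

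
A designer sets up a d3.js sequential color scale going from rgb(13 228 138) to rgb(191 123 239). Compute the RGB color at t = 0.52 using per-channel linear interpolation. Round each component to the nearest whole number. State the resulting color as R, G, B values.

(106, 173, 191)

R = 13 + 0.52 × (191 − 13) = 13 + 0.52 × 178 = 105.56 → 106
G = 228 + 0.52 × (123 − 228) = 228 + 0.52 × -105 = 173.4 → 173
B = 138 + 0.52 × (239 − 138) = 138 + 0.52 × 101 = 190.52 → 191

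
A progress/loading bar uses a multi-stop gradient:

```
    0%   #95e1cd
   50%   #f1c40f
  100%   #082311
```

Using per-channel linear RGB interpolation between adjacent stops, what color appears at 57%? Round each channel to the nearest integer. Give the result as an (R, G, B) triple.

57% lies between the 50% and 100% stops, so the local fraction is t = (57 − 50)/(100 − 50) = 7/50 ≈ 0.14.
#f1c40f → (241, 196, 15); #082311 → (8, 35, 17).
R = 241 + 0.14 × (8 − 241) = 208.38 → 208
G = 196 + 0.14 × (35 − 196) = 173.46 → 173
B = 15 + 0.14 × (17 − 15) = 15.28 → 15

(208, 173, 15)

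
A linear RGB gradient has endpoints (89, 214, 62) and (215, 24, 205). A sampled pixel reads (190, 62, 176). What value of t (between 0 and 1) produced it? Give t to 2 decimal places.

0.80

Invert the lerp on the G channel (largest span, 190): t = (62 − 214) / (24 − 214) = -152/-190 = 0.8.
Check on R: (190 − 89)/(215 − 89) = 0.8016 ✓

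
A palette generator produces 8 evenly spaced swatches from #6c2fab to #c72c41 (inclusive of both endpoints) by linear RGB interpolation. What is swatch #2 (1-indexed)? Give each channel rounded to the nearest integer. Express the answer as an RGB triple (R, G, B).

(121, 47, 156)

With 8 swatches and endpoints inclusive, swatch 2 sits at t = (2 − 1)/(8 − 1) = 1/7 ≈ 0.1429.
#6c2fab → (108, 47, 171); #c72c41 → (199, 44, 65).
R = 108 + 0.1429 × (199 − 108) = 121.004 → 121
G = 47 + 0.1429 × (44 − 47) = 46.571 → 47
B = 171 + 0.1429 × (65 − 171) = 155.853 → 156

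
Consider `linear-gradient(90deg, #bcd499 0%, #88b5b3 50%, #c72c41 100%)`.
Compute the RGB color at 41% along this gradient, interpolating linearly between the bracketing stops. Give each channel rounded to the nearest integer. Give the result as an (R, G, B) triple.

(145, 187, 174)

41% lies between the 0% and 50% stops, so the local fraction is t = (41 − 0)/(50 − 0) = 41/50 ≈ 0.82.
#bcd499 → (188, 212, 153); #88b5b3 → (136, 181, 179).
R = 188 + 0.82 × (136 − 188) = 145.36 → 145
G = 212 + 0.82 × (181 − 212) = 186.58 → 187
B = 153 + 0.82 × (179 − 153) = 174.32 → 174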